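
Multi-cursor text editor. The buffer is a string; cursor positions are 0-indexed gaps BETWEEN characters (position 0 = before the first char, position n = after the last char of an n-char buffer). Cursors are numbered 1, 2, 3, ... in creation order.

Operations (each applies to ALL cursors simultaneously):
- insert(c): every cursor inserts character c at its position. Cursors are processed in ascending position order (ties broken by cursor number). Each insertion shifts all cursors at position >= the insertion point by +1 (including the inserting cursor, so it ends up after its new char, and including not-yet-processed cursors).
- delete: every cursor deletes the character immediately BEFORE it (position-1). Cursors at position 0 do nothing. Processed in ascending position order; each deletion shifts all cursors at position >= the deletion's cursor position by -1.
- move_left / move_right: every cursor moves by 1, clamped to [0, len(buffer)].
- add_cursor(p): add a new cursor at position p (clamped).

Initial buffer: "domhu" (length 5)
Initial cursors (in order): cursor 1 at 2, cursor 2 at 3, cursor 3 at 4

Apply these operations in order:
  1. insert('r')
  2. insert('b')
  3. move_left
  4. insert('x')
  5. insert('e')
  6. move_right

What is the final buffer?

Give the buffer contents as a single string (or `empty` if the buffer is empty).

Answer: dorxebmrxebhrxebu

Derivation:
After op 1 (insert('r')): buffer="dormrhru" (len 8), cursors c1@3 c2@5 c3@7, authorship ..1.2.3.
After op 2 (insert('b')): buffer="dorbmrbhrbu" (len 11), cursors c1@4 c2@7 c3@10, authorship ..11.22.33.
After op 3 (move_left): buffer="dorbmrbhrbu" (len 11), cursors c1@3 c2@6 c3@9, authorship ..11.22.33.
After op 4 (insert('x')): buffer="dorxbmrxbhrxbu" (len 14), cursors c1@4 c2@8 c3@12, authorship ..111.222.333.
After op 5 (insert('e')): buffer="dorxebmrxebhrxebu" (len 17), cursors c1@5 c2@10 c3@15, authorship ..1111.2222.3333.
After op 6 (move_right): buffer="dorxebmrxebhrxebu" (len 17), cursors c1@6 c2@11 c3@16, authorship ..1111.2222.3333.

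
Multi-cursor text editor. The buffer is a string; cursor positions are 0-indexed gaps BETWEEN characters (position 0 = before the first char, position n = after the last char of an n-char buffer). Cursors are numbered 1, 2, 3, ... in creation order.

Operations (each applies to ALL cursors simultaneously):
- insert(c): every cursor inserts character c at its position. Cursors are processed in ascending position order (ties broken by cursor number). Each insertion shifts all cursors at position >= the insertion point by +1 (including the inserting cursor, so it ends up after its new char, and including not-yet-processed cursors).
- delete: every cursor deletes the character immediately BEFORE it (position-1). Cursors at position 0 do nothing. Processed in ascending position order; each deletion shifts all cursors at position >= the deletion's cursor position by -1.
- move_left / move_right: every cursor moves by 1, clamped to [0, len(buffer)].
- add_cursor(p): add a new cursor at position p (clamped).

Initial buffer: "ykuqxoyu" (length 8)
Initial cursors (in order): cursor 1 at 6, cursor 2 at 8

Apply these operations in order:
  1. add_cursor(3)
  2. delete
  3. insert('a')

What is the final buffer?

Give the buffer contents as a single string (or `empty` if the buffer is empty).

Answer: ykaqxaya

Derivation:
After op 1 (add_cursor(3)): buffer="ykuqxoyu" (len 8), cursors c3@3 c1@6 c2@8, authorship ........
After op 2 (delete): buffer="ykqxy" (len 5), cursors c3@2 c1@4 c2@5, authorship .....
After op 3 (insert('a')): buffer="ykaqxaya" (len 8), cursors c3@3 c1@6 c2@8, authorship ..3..1.2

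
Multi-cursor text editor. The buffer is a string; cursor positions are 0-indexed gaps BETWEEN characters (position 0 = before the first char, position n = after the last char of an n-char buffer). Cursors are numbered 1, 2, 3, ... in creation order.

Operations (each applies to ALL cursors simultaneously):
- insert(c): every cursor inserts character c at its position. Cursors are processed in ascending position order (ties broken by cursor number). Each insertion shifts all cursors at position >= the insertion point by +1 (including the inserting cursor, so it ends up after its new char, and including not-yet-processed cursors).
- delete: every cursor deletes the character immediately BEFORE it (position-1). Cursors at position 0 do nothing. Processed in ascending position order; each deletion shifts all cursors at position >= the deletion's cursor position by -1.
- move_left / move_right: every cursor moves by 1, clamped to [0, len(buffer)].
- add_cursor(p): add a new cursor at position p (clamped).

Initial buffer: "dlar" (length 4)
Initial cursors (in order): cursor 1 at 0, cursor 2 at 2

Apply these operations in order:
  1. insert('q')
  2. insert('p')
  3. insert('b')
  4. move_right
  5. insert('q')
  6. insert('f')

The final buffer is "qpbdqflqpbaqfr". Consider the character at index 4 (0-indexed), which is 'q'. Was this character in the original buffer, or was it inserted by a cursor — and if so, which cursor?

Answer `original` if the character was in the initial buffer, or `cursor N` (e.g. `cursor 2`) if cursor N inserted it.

After op 1 (insert('q')): buffer="qdlqar" (len 6), cursors c1@1 c2@4, authorship 1..2..
After op 2 (insert('p')): buffer="qpdlqpar" (len 8), cursors c1@2 c2@6, authorship 11..22..
After op 3 (insert('b')): buffer="qpbdlqpbar" (len 10), cursors c1@3 c2@8, authorship 111..222..
After op 4 (move_right): buffer="qpbdlqpbar" (len 10), cursors c1@4 c2@9, authorship 111..222..
After op 5 (insert('q')): buffer="qpbdqlqpbaqr" (len 12), cursors c1@5 c2@11, authorship 111.1.222.2.
After op 6 (insert('f')): buffer="qpbdqflqpbaqfr" (len 14), cursors c1@6 c2@13, authorship 111.11.222.22.
Authorship (.=original, N=cursor N): 1 1 1 . 1 1 . 2 2 2 . 2 2 .
Index 4: author = 1

Answer: cursor 1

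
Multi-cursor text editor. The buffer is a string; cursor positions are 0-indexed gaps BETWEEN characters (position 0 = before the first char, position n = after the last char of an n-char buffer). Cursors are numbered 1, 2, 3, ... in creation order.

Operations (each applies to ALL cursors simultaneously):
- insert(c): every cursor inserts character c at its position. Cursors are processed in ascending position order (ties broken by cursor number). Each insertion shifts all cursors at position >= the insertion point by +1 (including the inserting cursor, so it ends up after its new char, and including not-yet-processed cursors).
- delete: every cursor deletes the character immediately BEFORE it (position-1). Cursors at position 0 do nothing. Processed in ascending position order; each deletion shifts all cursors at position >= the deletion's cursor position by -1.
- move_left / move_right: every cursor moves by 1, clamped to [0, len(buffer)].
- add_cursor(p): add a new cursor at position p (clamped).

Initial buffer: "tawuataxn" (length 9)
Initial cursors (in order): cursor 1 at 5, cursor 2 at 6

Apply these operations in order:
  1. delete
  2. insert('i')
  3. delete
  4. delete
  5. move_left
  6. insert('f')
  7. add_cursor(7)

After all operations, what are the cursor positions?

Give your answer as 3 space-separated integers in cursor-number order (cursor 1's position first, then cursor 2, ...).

After op 1 (delete): buffer="tawuaxn" (len 7), cursors c1@4 c2@4, authorship .......
After op 2 (insert('i')): buffer="tawuiiaxn" (len 9), cursors c1@6 c2@6, authorship ....12...
After op 3 (delete): buffer="tawuaxn" (len 7), cursors c1@4 c2@4, authorship .......
After op 4 (delete): buffer="taaxn" (len 5), cursors c1@2 c2@2, authorship .....
After op 5 (move_left): buffer="taaxn" (len 5), cursors c1@1 c2@1, authorship .....
After op 6 (insert('f')): buffer="tffaaxn" (len 7), cursors c1@3 c2@3, authorship .12....
After op 7 (add_cursor(7)): buffer="tffaaxn" (len 7), cursors c1@3 c2@3 c3@7, authorship .12....

Answer: 3 3 7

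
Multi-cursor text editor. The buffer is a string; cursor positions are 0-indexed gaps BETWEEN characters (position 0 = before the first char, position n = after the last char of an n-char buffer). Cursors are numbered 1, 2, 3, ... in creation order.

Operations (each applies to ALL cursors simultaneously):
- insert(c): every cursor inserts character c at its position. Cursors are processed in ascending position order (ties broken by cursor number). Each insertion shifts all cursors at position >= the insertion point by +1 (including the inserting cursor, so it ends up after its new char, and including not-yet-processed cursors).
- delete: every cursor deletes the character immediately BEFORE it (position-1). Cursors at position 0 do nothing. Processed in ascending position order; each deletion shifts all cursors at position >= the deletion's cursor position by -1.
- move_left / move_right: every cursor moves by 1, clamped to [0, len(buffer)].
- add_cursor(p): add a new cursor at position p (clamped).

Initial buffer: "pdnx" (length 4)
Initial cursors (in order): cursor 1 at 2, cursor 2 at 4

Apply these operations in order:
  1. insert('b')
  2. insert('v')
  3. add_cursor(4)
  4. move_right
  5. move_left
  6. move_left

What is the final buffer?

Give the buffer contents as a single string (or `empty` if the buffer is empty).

After op 1 (insert('b')): buffer="pdbnxb" (len 6), cursors c1@3 c2@6, authorship ..1..2
After op 2 (insert('v')): buffer="pdbvnxbv" (len 8), cursors c1@4 c2@8, authorship ..11..22
After op 3 (add_cursor(4)): buffer="pdbvnxbv" (len 8), cursors c1@4 c3@4 c2@8, authorship ..11..22
After op 4 (move_right): buffer="pdbvnxbv" (len 8), cursors c1@5 c3@5 c2@8, authorship ..11..22
After op 5 (move_left): buffer="pdbvnxbv" (len 8), cursors c1@4 c3@4 c2@7, authorship ..11..22
After op 6 (move_left): buffer="pdbvnxbv" (len 8), cursors c1@3 c3@3 c2@6, authorship ..11..22

Answer: pdbvnxbv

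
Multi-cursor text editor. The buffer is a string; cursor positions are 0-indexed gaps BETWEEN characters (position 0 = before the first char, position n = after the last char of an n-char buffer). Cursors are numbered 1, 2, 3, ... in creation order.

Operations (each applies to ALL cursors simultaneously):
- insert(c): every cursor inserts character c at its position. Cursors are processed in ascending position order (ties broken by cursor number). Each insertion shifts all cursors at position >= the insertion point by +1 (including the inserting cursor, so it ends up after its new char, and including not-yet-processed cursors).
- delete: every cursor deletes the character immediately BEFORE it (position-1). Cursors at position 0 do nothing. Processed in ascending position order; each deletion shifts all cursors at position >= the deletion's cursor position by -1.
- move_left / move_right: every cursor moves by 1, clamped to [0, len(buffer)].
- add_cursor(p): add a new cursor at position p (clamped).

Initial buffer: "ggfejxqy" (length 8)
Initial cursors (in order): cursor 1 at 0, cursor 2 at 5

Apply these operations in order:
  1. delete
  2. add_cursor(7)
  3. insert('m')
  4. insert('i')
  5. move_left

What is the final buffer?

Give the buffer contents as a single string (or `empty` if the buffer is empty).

Answer: miggfemixqymi

Derivation:
After op 1 (delete): buffer="ggfexqy" (len 7), cursors c1@0 c2@4, authorship .......
After op 2 (add_cursor(7)): buffer="ggfexqy" (len 7), cursors c1@0 c2@4 c3@7, authorship .......
After op 3 (insert('m')): buffer="mggfemxqym" (len 10), cursors c1@1 c2@6 c3@10, authorship 1....2...3
After op 4 (insert('i')): buffer="miggfemixqymi" (len 13), cursors c1@2 c2@8 c3@13, authorship 11....22...33
After op 5 (move_left): buffer="miggfemixqymi" (len 13), cursors c1@1 c2@7 c3@12, authorship 11....22...33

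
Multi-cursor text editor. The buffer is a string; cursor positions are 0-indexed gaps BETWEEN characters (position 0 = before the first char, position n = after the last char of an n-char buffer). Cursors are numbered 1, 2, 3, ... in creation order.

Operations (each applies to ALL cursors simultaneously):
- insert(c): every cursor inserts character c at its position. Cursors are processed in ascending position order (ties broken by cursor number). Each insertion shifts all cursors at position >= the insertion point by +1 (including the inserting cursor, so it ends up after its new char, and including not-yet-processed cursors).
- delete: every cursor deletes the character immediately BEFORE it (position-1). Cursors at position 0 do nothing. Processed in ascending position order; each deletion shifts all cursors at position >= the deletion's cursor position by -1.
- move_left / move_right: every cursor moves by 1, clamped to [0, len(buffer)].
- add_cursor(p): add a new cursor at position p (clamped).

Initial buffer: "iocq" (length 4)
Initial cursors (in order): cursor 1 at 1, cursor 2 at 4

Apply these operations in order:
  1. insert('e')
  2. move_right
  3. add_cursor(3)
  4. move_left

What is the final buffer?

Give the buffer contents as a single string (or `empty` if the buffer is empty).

Answer: ieocqe

Derivation:
After op 1 (insert('e')): buffer="ieocqe" (len 6), cursors c1@2 c2@6, authorship .1...2
After op 2 (move_right): buffer="ieocqe" (len 6), cursors c1@3 c2@6, authorship .1...2
After op 3 (add_cursor(3)): buffer="ieocqe" (len 6), cursors c1@3 c3@3 c2@6, authorship .1...2
After op 4 (move_left): buffer="ieocqe" (len 6), cursors c1@2 c3@2 c2@5, authorship .1...2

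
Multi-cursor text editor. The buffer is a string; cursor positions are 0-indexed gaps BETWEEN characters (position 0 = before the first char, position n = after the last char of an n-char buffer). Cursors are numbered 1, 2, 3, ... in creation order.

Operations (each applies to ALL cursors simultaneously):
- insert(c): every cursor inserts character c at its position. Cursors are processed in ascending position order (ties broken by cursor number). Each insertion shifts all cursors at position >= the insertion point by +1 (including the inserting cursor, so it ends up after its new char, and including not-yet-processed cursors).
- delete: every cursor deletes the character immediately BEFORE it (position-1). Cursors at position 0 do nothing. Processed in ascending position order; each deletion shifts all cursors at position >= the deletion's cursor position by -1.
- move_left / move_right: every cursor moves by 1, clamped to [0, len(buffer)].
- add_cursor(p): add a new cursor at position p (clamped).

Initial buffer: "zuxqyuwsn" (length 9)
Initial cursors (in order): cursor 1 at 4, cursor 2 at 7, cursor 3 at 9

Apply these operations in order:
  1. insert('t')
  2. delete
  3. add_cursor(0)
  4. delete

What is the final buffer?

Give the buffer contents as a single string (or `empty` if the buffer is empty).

Answer: zuxyus

Derivation:
After op 1 (insert('t')): buffer="zuxqtyuwtsnt" (len 12), cursors c1@5 c2@9 c3@12, authorship ....1...2..3
After op 2 (delete): buffer="zuxqyuwsn" (len 9), cursors c1@4 c2@7 c3@9, authorship .........
After op 3 (add_cursor(0)): buffer="zuxqyuwsn" (len 9), cursors c4@0 c1@4 c2@7 c3@9, authorship .........
After op 4 (delete): buffer="zuxyus" (len 6), cursors c4@0 c1@3 c2@5 c3@6, authorship ......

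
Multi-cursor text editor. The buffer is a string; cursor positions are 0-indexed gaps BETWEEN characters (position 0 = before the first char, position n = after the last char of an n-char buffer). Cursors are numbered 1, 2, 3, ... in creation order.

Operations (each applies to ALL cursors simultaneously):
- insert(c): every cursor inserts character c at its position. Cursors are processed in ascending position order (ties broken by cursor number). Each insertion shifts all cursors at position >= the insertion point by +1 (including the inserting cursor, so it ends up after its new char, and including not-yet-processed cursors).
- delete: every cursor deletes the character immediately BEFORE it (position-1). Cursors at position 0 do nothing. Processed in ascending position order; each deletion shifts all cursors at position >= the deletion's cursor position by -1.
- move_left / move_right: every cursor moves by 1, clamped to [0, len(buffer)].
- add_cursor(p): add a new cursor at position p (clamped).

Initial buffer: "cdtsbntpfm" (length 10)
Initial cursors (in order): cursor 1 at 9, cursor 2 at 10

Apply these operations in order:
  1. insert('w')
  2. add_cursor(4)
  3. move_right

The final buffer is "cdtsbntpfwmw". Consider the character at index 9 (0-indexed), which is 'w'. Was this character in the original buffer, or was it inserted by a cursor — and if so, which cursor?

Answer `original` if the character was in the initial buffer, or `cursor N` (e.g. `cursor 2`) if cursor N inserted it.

After op 1 (insert('w')): buffer="cdtsbntpfwmw" (len 12), cursors c1@10 c2@12, authorship .........1.2
After op 2 (add_cursor(4)): buffer="cdtsbntpfwmw" (len 12), cursors c3@4 c1@10 c2@12, authorship .........1.2
After op 3 (move_right): buffer="cdtsbntpfwmw" (len 12), cursors c3@5 c1@11 c2@12, authorship .........1.2
Authorship (.=original, N=cursor N): . . . . . . . . . 1 . 2
Index 9: author = 1

Answer: cursor 1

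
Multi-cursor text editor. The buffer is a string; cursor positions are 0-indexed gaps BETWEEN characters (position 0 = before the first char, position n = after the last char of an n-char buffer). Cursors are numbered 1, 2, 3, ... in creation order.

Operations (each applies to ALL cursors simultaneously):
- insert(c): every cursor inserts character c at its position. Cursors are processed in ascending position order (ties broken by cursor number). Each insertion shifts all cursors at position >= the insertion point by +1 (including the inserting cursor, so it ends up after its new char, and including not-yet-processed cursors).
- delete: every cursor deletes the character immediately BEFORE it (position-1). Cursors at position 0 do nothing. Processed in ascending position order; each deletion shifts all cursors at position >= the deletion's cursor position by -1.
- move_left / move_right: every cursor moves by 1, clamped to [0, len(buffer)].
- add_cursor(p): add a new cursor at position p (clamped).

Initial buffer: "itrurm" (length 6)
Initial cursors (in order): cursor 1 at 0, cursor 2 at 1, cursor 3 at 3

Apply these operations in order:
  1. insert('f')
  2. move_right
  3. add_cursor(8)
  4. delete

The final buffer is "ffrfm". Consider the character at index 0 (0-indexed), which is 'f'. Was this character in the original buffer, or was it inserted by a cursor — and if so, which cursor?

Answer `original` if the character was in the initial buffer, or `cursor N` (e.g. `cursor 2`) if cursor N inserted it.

After op 1 (insert('f')): buffer="fiftrfurm" (len 9), cursors c1@1 c2@3 c3@6, authorship 1.2..3...
After op 2 (move_right): buffer="fiftrfurm" (len 9), cursors c1@2 c2@4 c3@7, authorship 1.2..3...
After op 3 (add_cursor(8)): buffer="fiftrfurm" (len 9), cursors c1@2 c2@4 c3@7 c4@8, authorship 1.2..3...
After op 4 (delete): buffer="ffrfm" (len 5), cursors c1@1 c2@2 c3@4 c4@4, authorship 12.3.
Authorship (.=original, N=cursor N): 1 2 . 3 .
Index 0: author = 1

Answer: cursor 1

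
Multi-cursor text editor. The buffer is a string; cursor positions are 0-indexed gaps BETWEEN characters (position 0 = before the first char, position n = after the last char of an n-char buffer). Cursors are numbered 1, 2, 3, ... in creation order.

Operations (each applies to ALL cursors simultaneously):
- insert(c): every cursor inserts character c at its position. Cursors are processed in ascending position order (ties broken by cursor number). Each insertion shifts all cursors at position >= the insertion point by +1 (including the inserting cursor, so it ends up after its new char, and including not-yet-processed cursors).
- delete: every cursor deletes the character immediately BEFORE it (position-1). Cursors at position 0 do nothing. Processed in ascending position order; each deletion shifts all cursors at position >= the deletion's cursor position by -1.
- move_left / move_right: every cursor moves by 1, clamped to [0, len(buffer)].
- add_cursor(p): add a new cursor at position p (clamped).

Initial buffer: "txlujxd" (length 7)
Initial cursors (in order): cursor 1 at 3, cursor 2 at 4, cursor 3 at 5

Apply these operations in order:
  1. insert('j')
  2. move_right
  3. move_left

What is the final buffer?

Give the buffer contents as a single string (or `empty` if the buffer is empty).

Answer: txljujjjxd

Derivation:
After op 1 (insert('j')): buffer="txljujjjxd" (len 10), cursors c1@4 c2@6 c3@8, authorship ...1.2.3..
After op 2 (move_right): buffer="txljujjjxd" (len 10), cursors c1@5 c2@7 c3@9, authorship ...1.2.3..
After op 3 (move_left): buffer="txljujjjxd" (len 10), cursors c1@4 c2@6 c3@8, authorship ...1.2.3..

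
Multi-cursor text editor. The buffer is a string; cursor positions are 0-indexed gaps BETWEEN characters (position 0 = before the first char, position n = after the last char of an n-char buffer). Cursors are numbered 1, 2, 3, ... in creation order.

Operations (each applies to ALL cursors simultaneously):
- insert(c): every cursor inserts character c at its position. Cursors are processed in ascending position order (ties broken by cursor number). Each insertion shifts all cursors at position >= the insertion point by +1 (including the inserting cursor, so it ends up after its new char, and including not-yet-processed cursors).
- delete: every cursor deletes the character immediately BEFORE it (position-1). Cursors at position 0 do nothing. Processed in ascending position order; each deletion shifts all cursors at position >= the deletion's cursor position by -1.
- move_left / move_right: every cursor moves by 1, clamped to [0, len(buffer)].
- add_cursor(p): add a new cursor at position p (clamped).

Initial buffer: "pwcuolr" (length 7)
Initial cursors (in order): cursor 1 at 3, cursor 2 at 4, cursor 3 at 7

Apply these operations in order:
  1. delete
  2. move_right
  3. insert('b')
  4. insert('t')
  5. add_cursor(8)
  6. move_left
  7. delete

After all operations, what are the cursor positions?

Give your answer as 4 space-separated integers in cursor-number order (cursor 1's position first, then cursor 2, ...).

After op 1 (delete): buffer="pwol" (len 4), cursors c1@2 c2@2 c3@4, authorship ....
After op 2 (move_right): buffer="pwol" (len 4), cursors c1@3 c2@3 c3@4, authorship ....
After op 3 (insert('b')): buffer="pwobblb" (len 7), cursors c1@5 c2@5 c3@7, authorship ...12.3
After op 4 (insert('t')): buffer="pwobbttlbt" (len 10), cursors c1@7 c2@7 c3@10, authorship ...1212.33
After op 5 (add_cursor(8)): buffer="pwobbttlbt" (len 10), cursors c1@7 c2@7 c4@8 c3@10, authorship ...1212.33
After op 6 (move_left): buffer="pwobbttlbt" (len 10), cursors c1@6 c2@6 c4@7 c3@9, authorship ...1212.33
After op 7 (delete): buffer="pwoblt" (len 6), cursors c1@4 c2@4 c4@4 c3@5, authorship ...1.3

Answer: 4 4 5 4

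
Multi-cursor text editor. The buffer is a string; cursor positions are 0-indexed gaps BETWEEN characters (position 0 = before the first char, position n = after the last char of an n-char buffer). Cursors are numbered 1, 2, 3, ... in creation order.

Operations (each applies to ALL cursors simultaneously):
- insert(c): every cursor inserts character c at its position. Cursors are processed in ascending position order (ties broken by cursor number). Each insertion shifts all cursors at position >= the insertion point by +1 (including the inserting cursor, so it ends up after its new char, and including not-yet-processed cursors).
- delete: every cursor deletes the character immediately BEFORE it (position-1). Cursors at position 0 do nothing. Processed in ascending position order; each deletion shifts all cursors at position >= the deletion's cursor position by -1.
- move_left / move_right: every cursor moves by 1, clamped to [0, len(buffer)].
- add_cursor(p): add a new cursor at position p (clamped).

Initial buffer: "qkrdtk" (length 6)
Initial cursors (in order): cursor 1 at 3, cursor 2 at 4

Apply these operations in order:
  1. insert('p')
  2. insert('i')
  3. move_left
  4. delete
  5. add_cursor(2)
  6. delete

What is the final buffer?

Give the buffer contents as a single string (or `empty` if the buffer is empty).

Answer: qiitk

Derivation:
After op 1 (insert('p')): buffer="qkrpdptk" (len 8), cursors c1@4 c2@6, authorship ...1.2..
After op 2 (insert('i')): buffer="qkrpidpitk" (len 10), cursors c1@5 c2@8, authorship ...11.22..
After op 3 (move_left): buffer="qkrpidpitk" (len 10), cursors c1@4 c2@7, authorship ...11.22..
After op 4 (delete): buffer="qkriditk" (len 8), cursors c1@3 c2@5, authorship ...1.2..
After op 5 (add_cursor(2)): buffer="qkriditk" (len 8), cursors c3@2 c1@3 c2@5, authorship ...1.2..
After op 6 (delete): buffer="qiitk" (len 5), cursors c1@1 c3@1 c2@2, authorship .12..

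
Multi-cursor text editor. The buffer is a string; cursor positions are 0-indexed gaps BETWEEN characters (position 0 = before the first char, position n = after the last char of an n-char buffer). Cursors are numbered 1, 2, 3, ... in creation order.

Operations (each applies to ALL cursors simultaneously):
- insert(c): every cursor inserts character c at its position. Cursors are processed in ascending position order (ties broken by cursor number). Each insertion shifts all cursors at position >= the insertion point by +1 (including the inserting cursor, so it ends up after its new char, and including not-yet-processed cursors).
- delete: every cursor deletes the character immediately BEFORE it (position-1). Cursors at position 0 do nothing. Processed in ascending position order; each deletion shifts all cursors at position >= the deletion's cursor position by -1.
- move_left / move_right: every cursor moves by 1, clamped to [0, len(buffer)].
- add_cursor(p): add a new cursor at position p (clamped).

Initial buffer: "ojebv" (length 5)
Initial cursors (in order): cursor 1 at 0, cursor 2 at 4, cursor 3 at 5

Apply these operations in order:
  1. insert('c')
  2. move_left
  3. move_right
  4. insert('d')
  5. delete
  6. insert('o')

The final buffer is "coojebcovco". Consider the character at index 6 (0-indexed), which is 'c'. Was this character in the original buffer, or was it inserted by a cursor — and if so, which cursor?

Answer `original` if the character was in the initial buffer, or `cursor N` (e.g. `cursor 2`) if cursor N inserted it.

Answer: cursor 2

Derivation:
After op 1 (insert('c')): buffer="cojebcvc" (len 8), cursors c1@1 c2@6 c3@8, authorship 1....2.3
After op 2 (move_left): buffer="cojebcvc" (len 8), cursors c1@0 c2@5 c3@7, authorship 1....2.3
After op 3 (move_right): buffer="cojebcvc" (len 8), cursors c1@1 c2@6 c3@8, authorship 1....2.3
After op 4 (insert('d')): buffer="cdojebcdvcd" (len 11), cursors c1@2 c2@8 c3@11, authorship 11....22.33
After op 5 (delete): buffer="cojebcvc" (len 8), cursors c1@1 c2@6 c3@8, authorship 1....2.3
After op 6 (insert('o')): buffer="coojebcovco" (len 11), cursors c1@2 c2@8 c3@11, authorship 11....22.33
Authorship (.=original, N=cursor N): 1 1 . . . . 2 2 . 3 3
Index 6: author = 2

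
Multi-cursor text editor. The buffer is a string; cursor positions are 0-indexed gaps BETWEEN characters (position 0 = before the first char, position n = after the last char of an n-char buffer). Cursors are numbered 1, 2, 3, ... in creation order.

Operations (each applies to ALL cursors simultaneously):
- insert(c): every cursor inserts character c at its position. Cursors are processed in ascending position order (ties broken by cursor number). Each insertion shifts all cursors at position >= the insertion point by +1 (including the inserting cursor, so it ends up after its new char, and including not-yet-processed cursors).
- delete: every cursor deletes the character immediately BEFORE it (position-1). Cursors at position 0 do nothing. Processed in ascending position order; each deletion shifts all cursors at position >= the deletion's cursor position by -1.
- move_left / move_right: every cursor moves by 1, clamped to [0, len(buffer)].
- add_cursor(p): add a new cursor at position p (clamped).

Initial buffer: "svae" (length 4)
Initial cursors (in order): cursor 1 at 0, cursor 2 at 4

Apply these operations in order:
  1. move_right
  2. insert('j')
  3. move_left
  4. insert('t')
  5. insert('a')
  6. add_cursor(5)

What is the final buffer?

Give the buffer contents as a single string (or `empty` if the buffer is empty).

After op 1 (move_right): buffer="svae" (len 4), cursors c1@1 c2@4, authorship ....
After op 2 (insert('j')): buffer="sjvaej" (len 6), cursors c1@2 c2@6, authorship .1...2
After op 3 (move_left): buffer="sjvaej" (len 6), cursors c1@1 c2@5, authorship .1...2
After op 4 (insert('t')): buffer="stjvaetj" (len 8), cursors c1@2 c2@7, authorship .11...22
After op 5 (insert('a')): buffer="stajvaetaj" (len 10), cursors c1@3 c2@9, authorship .111...222
After op 6 (add_cursor(5)): buffer="stajvaetaj" (len 10), cursors c1@3 c3@5 c2@9, authorship .111...222

Answer: stajvaetaj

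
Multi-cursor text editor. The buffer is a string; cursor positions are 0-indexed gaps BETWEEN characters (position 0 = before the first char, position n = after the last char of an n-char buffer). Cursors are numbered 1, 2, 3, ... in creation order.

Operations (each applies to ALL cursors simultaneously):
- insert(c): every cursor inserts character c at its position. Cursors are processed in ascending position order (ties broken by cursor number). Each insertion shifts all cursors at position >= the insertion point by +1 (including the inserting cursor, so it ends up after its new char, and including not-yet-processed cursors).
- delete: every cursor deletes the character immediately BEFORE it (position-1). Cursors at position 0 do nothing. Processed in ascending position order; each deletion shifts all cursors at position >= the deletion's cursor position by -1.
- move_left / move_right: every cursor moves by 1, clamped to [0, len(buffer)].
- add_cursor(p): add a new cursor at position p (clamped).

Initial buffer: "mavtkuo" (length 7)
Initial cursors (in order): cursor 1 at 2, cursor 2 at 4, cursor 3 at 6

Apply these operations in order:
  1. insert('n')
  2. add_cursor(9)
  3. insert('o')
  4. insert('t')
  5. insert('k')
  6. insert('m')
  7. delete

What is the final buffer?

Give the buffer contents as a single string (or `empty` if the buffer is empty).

After op 1 (insert('n')): buffer="manvtnkuno" (len 10), cursors c1@3 c2@6 c3@9, authorship ..1..2..3.
After op 2 (add_cursor(9)): buffer="manvtnkuno" (len 10), cursors c1@3 c2@6 c3@9 c4@9, authorship ..1..2..3.
After op 3 (insert('o')): buffer="manovtnokunooo" (len 14), cursors c1@4 c2@8 c3@13 c4@13, authorship ..11..22..334.
After op 4 (insert('t')): buffer="manotvtnotkunootto" (len 18), cursors c1@5 c2@10 c3@17 c4@17, authorship ..111..222..33434.
After op 5 (insert('k')): buffer="manotkvtnotkkunoottkko" (len 22), cursors c1@6 c2@12 c3@21 c4@21, authorship ..1111..2222..3343434.
After op 6 (insert('m')): buffer="manotkmvtnotkmkunoottkkmmo" (len 26), cursors c1@7 c2@14 c3@25 c4@25, authorship ..11111..22222..334343434.
After op 7 (delete): buffer="manotkvtnotkkunoottkko" (len 22), cursors c1@6 c2@12 c3@21 c4@21, authorship ..1111..2222..3343434.

Answer: manotkvtnotkkunoottkko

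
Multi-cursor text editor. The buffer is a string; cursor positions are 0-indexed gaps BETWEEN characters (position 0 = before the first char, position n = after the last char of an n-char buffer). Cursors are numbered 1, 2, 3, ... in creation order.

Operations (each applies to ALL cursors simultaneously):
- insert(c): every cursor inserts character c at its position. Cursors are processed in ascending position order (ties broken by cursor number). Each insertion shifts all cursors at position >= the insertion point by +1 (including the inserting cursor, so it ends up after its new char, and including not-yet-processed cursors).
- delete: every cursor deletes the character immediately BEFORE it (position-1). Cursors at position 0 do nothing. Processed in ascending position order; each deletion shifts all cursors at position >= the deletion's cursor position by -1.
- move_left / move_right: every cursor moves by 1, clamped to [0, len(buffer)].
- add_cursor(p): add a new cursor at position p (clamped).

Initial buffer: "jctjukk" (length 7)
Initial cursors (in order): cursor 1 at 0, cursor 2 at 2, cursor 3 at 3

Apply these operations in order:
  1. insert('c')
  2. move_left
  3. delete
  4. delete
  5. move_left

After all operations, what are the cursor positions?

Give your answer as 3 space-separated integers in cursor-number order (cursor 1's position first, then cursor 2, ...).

Answer: 0 0 0

Derivation:
After op 1 (insert('c')): buffer="cjcctcjukk" (len 10), cursors c1@1 c2@4 c3@6, authorship 1..2.3....
After op 2 (move_left): buffer="cjcctcjukk" (len 10), cursors c1@0 c2@3 c3@5, authorship 1..2.3....
After op 3 (delete): buffer="cjccjukk" (len 8), cursors c1@0 c2@2 c3@3, authorship 1.23....
After op 4 (delete): buffer="ccjukk" (len 6), cursors c1@0 c2@1 c3@1, authorship 13....
After op 5 (move_left): buffer="ccjukk" (len 6), cursors c1@0 c2@0 c3@0, authorship 13....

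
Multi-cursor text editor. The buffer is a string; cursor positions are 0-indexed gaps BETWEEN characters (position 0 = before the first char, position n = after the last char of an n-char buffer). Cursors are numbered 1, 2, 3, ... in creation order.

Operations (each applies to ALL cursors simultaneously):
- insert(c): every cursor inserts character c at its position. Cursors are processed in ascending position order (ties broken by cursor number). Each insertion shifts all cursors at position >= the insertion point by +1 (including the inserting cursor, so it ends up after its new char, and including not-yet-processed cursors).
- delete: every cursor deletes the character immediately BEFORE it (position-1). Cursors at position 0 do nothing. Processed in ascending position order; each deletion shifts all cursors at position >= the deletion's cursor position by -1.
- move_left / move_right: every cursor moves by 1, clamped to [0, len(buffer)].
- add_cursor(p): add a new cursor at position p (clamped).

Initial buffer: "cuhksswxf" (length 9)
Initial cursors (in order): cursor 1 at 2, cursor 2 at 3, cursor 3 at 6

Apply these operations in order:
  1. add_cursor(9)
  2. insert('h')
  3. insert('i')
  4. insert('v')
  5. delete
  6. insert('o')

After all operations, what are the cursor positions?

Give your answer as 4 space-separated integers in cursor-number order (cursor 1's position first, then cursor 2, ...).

Answer: 5 9 15 21

Derivation:
After op 1 (add_cursor(9)): buffer="cuhksswxf" (len 9), cursors c1@2 c2@3 c3@6 c4@9, authorship .........
After op 2 (insert('h')): buffer="cuhhhksshwxfh" (len 13), cursors c1@3 c2@5 c3@9 c4@13, authorship ..1.2...3...4
After op 3 (insert('i')): buffer="cuhihhiksshiwxfhi" (len 17), cursors c1@4 c2@7 c3@12 c4@17, authorship ..11.22...33...44
After op 4 (insert('v')): buffer="cuhivhhivksshivwxfhiv" (len 21), cursors c1@5 c2@9 c3@15 c4@21, authorship ..111.222...333...444
After op 5 (delete): buffer="cuhihhiksshiwxfhi" (len 17), cursors c1@4 c2@7 c3@12 c4@17, authorship ..11.22...33...44
After op 6 (insert('o')): buffer="cuhiohhioksshiowxfhio" (len 21), cursors c1@5 c2@9 c3@15 c4@21, authorship ..111.222...333...444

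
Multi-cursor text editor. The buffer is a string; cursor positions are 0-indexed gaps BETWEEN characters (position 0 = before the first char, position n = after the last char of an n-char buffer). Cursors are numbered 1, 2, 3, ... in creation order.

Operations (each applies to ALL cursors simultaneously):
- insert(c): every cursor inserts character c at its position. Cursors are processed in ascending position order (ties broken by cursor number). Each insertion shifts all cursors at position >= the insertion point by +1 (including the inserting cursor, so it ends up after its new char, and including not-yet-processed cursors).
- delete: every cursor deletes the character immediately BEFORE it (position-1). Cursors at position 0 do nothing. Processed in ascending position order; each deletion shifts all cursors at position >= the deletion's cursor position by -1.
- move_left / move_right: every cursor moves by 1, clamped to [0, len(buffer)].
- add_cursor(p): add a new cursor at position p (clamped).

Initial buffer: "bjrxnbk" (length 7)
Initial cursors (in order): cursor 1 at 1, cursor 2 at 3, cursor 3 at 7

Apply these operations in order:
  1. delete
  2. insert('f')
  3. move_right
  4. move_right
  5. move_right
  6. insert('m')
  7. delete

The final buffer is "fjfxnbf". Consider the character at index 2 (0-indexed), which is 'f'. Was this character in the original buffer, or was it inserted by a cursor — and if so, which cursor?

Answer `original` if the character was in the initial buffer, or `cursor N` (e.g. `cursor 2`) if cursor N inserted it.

After op 1 (delete): buffer="jxnb" (len 4), cursors c1@0 c2@1 c3@4, authorship ....
After op 2 (insert('f')): buffer="fjfxnbf" (len 7), cursors c1@1 c2@3 c3@7, authorship 1.2...3
After op 3 (move_right): buffer="fjfxnbf" (len 7), cursors c1@2 c2@4 c3@7, authorship 1.2...3
After op 4 (move_right): buffer="fjfxnbf" (len 7), cursors c1@3 c2@5 c3@7, authorship 1.2...3
After op 5 (move_right): buffer="fjfxnbf" (len 7), cursors c1@4 c2@6 c3@7, authorship 1.2...3
After op 6 (insert('m')): buffer="fjfxmnbmfm" (len 10), cursors c1@5 c2@8 c3@10, authorship 1.2.1..233
After op 7 (delete): buffer="fjfxnbf" (len 7), cursors c1@4 c2@6 c3@7, authorship 1.2...3
Authorship (.=original, N=cursor N): 1 . 2 . . . 3
Index 2: author = 2

Answer: cursor 2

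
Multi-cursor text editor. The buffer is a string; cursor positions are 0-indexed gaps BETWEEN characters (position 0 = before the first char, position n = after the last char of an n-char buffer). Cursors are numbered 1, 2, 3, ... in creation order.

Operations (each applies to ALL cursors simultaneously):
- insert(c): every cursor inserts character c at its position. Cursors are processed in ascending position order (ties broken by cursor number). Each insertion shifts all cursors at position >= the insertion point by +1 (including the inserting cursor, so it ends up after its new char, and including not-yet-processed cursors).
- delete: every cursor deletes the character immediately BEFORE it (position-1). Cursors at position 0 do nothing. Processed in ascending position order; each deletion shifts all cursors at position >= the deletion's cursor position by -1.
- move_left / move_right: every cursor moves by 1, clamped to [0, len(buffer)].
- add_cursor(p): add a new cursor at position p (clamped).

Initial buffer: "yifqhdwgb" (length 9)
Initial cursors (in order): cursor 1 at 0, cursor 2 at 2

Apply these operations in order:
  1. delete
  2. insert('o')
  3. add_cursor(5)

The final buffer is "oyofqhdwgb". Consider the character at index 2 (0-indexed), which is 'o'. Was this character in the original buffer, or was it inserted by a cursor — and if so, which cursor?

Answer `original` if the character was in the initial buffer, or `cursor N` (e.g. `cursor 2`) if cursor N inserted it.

After op 1 (delete): buffer="yfqhdwgb" (len 8), cursors c1@0 c2@1, authorship ........
After op 2 (insert('o')): buffer="oyofqhdwgb" (len 10), cursors c1@1 c2@3, authorship 1.2.......
After op 3 (add_cursor(5)): buffer="oyofqhdwgb" (len 10), cursors c1@1 c2@3 c3@5, authorship 1.2.......
Authorship (.=original, N=cursor N): 1 . 2 . . . . . . .
Index 2: author = 2

Answer: cursor 2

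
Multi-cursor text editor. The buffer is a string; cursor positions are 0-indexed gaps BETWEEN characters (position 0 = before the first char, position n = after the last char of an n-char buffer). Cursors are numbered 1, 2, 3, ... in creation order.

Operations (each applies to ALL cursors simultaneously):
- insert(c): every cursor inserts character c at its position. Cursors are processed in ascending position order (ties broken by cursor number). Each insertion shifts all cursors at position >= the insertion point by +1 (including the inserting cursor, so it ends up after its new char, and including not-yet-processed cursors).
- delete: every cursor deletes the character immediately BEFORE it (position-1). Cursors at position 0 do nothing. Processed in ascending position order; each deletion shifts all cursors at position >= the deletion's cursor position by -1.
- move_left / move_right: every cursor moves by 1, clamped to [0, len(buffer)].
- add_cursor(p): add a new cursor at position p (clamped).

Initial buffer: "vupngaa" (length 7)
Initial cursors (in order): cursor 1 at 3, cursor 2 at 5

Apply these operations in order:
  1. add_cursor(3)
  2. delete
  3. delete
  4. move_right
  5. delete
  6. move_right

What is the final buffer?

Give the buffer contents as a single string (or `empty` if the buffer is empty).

Answer: a

Derivation:
After op 1 (add_cursor(3)): buffer="vupngaa" (len 7), cursors c1@3 c3@3 c2@5, authorship .......
After op 2 (delete): buffer="vnaa" (len 4), cursors c1@1 c3@1 c2@2, authorship ....
After op 3 (delete): buffer="aa" (len 2), cursors c1@0 c2@0 c3@0, authorship ..
After op 4 (move_right): buffer="aa" (len 2), cursors c1@1 c2@1 c3@1, authorship ..
After op 5 (delete): buffer="a" (len 1), cursors c1@0 c2@0 c3@0, authorship .
After op 6 (move_right): buffer="a" (len 1), cursors c1@1 c2@1 c3@1, authorship .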